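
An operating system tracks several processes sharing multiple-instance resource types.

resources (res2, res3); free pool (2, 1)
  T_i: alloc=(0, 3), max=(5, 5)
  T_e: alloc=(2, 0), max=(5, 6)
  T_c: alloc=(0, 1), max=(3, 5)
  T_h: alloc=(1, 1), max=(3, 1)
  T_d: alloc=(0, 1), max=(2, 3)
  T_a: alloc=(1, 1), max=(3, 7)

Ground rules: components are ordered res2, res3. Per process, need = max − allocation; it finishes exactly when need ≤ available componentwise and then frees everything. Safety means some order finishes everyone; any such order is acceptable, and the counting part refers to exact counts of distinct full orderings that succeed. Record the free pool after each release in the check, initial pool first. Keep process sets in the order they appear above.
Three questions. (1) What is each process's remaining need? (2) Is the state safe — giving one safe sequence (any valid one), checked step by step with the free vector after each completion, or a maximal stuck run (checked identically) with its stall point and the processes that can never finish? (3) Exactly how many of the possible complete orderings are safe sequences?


(1) Outstanding need per process (order res2, res3):
  T_i: (5, 2)
  T_e: (3, 6)
  T_c: (3, 4)
  T_h: (2, 0)
  T_d: (2, 2)
  T_a: (2, 6)
(2) The state is UNSAFE.
Key observation: after T_h, T_d the pool peaks at (3, 3), and each blocked process is short somewhere: T_i on res2; T_e on res3; T_c on res3; T_a on res3.
A maximal execution: T_h, T_d — then nothing else fits. Verifying each step:
  pool = (2, 1)
  run T_h (needs (2, 0), free (2, 1)); after release of (1, 1) the pool is (3, 2)
  run T_d (needs (2, 2), free (3, 2)); after release of (0, 1) the pool is (3, 3)
  blocked: T_i wants (5, 2), pool (3, 3) — not enough res2
  blocked: T_e wants (3, 6), pool (3, 3) — not enough res3
  blocked: T_c wants (3, 4), pool (3, 3) — not enough res3
  blocked: T_a wants (2, 6), pool (3, 3) — not enough res3
Never able to finish: T_i, T_e, T_c and T_a.
(3) The exact count: 0 of the possible complete orderings are safe sequences.


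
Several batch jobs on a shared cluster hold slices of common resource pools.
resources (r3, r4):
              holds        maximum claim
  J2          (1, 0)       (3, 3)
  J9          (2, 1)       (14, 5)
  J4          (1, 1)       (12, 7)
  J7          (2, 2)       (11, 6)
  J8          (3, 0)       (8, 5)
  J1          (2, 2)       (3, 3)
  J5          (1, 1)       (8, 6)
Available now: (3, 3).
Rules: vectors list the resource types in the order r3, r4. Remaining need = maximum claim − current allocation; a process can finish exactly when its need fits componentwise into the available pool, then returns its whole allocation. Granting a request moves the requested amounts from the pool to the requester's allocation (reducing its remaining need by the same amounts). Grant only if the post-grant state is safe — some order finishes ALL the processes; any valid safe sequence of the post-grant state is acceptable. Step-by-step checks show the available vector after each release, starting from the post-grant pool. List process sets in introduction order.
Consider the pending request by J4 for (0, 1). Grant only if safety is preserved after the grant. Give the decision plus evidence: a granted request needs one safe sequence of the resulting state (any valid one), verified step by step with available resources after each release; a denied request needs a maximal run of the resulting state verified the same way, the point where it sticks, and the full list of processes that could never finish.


DENY. Granting would leave the state unsafe.
Key observation: after J1, J2 the pool peaks at (6, 4), and each blocked process is short somewhere: J9 on r3; J4 on r3, r4; J7 on r3; J8 on r4; J5 on r3, r4.
On the post-grant state, J1, J2 is a maximal run — nothing extends it. Walking it through:
  pool = (3, 2)
  run J1 (needs (1, 1), free (3, 2)); after release of (2, 2) the pool is (5, 4)
  run J2 (needs (2, 3), free (5, 4)); after release of (1, 0) the pool is (6, 4)
  J9 cannot run: need (12, 4) vs free (6, 4) (insufficient r3)
  J4 cannot run: need (11, 5) vs free (6, 4) (insufficient r3 and r4)
  J7 cannot run: need (9, 4) vs free (6, 4) (insufficient r3)
  J8 cannot run: need (5, 5) vs free (6, 4) (insufficient r4)
  J5 cannot run: need (7, 5) vs free (6, 4) (insufficient r3 and r4)
Post-grant, the permanently blocked set is J9, J4, J7, J8 and J5.


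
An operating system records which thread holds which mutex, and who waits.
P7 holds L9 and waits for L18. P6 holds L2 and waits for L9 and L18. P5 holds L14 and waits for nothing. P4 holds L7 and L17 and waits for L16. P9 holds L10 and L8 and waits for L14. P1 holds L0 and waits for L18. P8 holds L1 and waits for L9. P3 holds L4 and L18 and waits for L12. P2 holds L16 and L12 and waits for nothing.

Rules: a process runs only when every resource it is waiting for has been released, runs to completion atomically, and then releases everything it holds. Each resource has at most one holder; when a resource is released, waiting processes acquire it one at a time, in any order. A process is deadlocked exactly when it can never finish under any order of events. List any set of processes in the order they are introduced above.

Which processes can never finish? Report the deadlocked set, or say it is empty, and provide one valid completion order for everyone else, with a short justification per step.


Nothing here is deadlocked.
Key observation: there is no circular wait here — follow any chain and it reaches a process that is free to run now.
One completion order for the rest: P2, P4, P3, P5, P7, P8, P9, P6, P1.
Walking it through:
  run P2 (it waits on nothing); releases L16 and L12
  P4 waits on L16 — all released -> runs and releases L7 and L17
  P3 waits on L12 — all released -> runs and releases L4 and L18
  run P5 (it waits on nothing); releases L14
  P7 waits on L18 — all released -> runs and releases L9
  P8 waits on L9 — all released -> runs and releases L1
  P9 waits on L14 — all released -> runs and releases L10 and L8
  P6 waits on L9 and L18 — all released -> runs and releases L2
  P1 waits on L18 — all released -> runs and releases L0


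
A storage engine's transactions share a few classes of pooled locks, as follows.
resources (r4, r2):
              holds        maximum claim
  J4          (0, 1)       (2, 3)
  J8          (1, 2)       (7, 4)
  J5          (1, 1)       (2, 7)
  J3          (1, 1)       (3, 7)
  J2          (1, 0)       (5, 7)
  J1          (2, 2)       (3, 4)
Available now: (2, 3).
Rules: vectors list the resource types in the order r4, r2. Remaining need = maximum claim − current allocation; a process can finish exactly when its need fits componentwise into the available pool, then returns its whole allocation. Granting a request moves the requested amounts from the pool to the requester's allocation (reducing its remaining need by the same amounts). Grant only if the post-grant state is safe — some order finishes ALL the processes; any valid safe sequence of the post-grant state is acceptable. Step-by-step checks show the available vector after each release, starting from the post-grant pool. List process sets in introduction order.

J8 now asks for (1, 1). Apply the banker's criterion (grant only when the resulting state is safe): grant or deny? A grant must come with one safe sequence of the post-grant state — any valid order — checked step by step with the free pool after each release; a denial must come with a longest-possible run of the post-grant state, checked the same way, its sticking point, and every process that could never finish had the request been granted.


DENY — the pretend-granted state is unsafe.
Key observation: after J1, J4 the pool peaks at (3, 5), and each blocked process is short somewhere: J8 on r4; J5 on r2; J3 on r2; J2 on r4, r2.
After a pretend grant, a maximal execution: J1, J4 — then nothing else fits. Walking it through:
  pool = (1, 2)
  run J1 (needs (1, 2), free (1, 2)); after release of (2, 2) the pool is (3, 4)
  run J4 (needs (2, 2), free (3, 4)); after release of (0, 1) the pool is (3, 5)
  J8 cannot run: need (5, 1) vs free (3, 5) (insufficient r4)
  J5 cannot run: need (1, 6) vs free (3, 5) (insufficient r2)
  J3 cannot run: need (2, 6) vs free (3, 5) (insufficient r2)
  J2 cannot run: need (4, 7) vs free (3, 5) (insufficient r4 and r2)
Had the request been granted, J8, J5, J3 and J2 could never finish.


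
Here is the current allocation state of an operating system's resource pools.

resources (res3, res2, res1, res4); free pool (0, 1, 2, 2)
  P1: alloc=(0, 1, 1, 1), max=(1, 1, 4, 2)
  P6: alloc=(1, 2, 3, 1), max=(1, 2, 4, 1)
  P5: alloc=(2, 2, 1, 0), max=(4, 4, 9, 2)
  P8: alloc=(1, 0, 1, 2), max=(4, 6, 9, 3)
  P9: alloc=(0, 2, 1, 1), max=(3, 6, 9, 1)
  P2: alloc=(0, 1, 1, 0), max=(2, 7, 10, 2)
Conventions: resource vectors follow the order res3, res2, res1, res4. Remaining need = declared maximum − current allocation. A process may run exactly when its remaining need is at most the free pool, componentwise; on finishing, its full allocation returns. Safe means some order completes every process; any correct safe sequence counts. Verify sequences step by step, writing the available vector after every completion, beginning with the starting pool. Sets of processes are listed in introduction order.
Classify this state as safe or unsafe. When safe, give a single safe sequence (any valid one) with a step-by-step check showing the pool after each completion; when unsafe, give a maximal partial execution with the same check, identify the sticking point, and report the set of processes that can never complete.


The state is UNSAFE.
Key observation: even finishing P6, P1 leaves just (1, 4, 6, 4) free — too little res3 for any of the remaining processes.
A maximal execution: P6, P1 — then nothing else fits. Step-by-step check:
  pool = (0, 1, 2, 2)
  P6: need (0, 0, 1, 0) fits (0, 1, 2, 2); releases (1, 2, 3, 1), pool now (1, 3, 5, 3)
  P1: need (1, 0, 3, 1) fits (1, 3, 5, 3); releases (0, 1, 1, 1), pool now (1, 4, 6, 4)
  blocked: P5 wants (2, 2, 8, 2), pool (1, 4, 6, 4) — not enough res3 and res1
  blocked: P8 wants (3, 6, 8, 1), pool (1, 4, 6, 4) — not enough res3, res2 and res1
  blocked: P9 wants (3, 4, 8, 0), pool (1, 4, 6, 4) — not enough res3 and res1
  blocked: P2 wants (2, 6, 9, 2), pool (1, 4, 6, 4) — not enough res3, res2 and res1
Processes that can never finish: P5, P8, P9 and P2.


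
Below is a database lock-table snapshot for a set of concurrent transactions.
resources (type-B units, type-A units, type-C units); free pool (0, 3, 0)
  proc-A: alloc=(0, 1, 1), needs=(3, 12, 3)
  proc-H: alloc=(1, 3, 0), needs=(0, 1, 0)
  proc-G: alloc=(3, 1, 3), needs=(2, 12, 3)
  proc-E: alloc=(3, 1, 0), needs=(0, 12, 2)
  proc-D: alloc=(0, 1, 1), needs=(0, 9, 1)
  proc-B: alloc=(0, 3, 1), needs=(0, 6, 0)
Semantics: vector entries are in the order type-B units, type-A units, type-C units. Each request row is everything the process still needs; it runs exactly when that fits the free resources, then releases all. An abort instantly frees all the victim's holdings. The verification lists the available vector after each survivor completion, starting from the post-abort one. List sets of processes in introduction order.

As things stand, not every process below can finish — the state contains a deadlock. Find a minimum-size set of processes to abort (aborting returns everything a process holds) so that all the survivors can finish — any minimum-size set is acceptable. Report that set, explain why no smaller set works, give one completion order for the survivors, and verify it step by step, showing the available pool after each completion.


The answer: abort proc-A and proc-G.
Key observation: aborting proc-A and proc-G returns (3, 2, 4), and proc-E — hopeless before — runs at step 4 with the returned capacity in the pool.
Minimality, checking each single-abort alternative: proc-A alone leaves proc-G blocked (short on type-B units and type-A units); proc-H alone leaves proc-A blocked (short on type-B units, type-A units and type-C units); proc-G alone leaves proc-A blocked (short on type-A units); proc-E alone leaves proc-A blocked (short on type-A units and type-C units); proc-D alone leaves proc-A blocked (short on type-B units, type-A units and type-C units); proc-B alone leaves proc-A blocked (short on type-B units, type-A units and type-C units).
Survivors finish in the order: proc-H, proc-B, proc-D, proc-E. Check, step by step (pool after the aborts first):
  pool = (3, 5, 4)
  proc-H: need (0, 1, 0) fits (3, 5, 4); releases (1, 3, 0), pool now (4, 8, 4)
  proc-B: need (0, 6, 0) fits (4, 8, 4); releases (0, 3, 1), pool now (4, 11, 5)
  proc-D: need (0, 9, 1) fits (4, 11, 5); releases (0, 1, 1), pool now (4, 12, 6)
  proc-E: need (0, 12, 2) fits (4, 12, 6); releases (3, 1, 0), pool now (7, 13, 6)


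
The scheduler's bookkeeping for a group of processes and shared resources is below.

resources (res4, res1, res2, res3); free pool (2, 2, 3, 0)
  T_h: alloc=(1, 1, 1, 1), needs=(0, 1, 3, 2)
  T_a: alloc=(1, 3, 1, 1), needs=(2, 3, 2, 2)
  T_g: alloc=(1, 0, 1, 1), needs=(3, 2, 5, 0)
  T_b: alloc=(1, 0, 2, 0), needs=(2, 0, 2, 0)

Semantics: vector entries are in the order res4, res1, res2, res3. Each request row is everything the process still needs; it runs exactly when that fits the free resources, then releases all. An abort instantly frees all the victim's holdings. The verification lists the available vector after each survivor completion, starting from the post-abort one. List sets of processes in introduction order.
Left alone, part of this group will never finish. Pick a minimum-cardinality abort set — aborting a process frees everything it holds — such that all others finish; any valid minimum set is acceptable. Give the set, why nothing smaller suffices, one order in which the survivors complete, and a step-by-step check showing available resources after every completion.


Minimum abort set: T_a.
Key observation: aborting T_a returns (1, 3, 1, 1), and T_h — hopeless before — runs at step 3 with the returned capacity in the pool.
Minimality: the empty abort set fails — the state is deadlocked as it stands.
Survivors finish in the order: T_b, T_g, T_h. Step-by-step check (pool after the aborts first):
  pool = (3, 5, 4, 1)
  T_b needs (2, 0, 2, 0) <= (3, 5, 4, 1) -> finishes; pool += (1, 0, 2, 0) = (4, 5, 6, 1)
  T_g needs (3, 2, 5, 0) <= (4, 5, 6, 1) -> finishes; pool += (1, 0, 1, 1) = (5, 5, 7, 2)
  T_h needs (0, 1, 3, 2) <= (5, 5, 7, 2) -> finishes; pool += (1, 1, 1, 1) = (6, 6, 8, 3)


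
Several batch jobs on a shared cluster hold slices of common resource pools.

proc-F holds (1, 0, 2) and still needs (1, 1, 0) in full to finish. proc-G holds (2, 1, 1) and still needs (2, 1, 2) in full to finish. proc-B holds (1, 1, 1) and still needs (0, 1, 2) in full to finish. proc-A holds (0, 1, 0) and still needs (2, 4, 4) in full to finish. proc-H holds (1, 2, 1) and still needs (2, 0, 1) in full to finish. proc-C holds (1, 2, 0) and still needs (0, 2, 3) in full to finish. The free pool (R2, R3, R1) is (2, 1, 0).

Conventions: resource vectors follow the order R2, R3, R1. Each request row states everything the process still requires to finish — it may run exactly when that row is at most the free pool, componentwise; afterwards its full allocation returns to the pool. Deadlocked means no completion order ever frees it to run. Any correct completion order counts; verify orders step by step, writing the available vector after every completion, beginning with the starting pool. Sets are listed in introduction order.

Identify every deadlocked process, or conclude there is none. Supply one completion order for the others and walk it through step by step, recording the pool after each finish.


No process is deadlocked.
Key observation: proc-F leads a chain of completions in which each release enables another process.
A valid finishing order for the others: proc-F, proc-H, proc-G, proc-C, proc-A, proc-B. Verifying each step:
  pool = (2, 1, 0)
  proc-F needs (1, 1, 0) <= (2, 1, 0) -> finishes; pool += (1, 0, 2) = (3, 1, 2)
  proc-H needs (2, 0, 1) <= (3, 1, 2) -> finishes; pool += (1, 2, 1) = (4, 3, 3)
  proc-G needs (2, 1, 2) <= (4, 3, 3) -> finishes; pool += (2, 1, 1) = (6, 4, 4)
  proc-C needs (0, 2, 3) <= (6, 4, 4) -> finishes; pool += (1, 2, 0) = (7, 6, 4)
  proc-A needs (2, 4, 4) <= (7, 6, 4) -> finishes; pool += (0, 1, 0) = (7, 7, 4)
  proc-B needs (0, 1, 2) <= (7, 7, 4) -> finishes; pool += (1, 1, 1) = (8, 8, 5)


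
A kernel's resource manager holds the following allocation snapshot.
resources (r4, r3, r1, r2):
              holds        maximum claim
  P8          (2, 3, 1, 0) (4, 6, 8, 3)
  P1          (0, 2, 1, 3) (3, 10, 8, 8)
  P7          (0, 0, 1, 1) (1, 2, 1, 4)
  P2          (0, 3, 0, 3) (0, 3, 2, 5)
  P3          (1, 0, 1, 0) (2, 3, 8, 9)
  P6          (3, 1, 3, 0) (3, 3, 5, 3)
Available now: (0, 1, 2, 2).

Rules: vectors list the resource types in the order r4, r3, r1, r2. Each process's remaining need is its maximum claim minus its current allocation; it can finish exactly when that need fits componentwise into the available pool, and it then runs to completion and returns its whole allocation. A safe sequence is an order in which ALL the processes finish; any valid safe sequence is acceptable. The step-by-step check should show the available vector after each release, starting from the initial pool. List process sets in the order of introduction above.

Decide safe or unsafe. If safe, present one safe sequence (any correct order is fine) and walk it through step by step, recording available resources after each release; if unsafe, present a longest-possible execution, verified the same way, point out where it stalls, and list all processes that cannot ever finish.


UNSAFE — no complete ordering exists.
Key observation: P2, P6, P7 can finish, but then (3, 5, 6, 6) is all there is, and the blocked group's r1 demands exceed it.
A maximal execution: P2, P6, P7 — then nothing else fits. Walking it through:
  pool = (0, 1, 2, 2)
  run P2 (needs (0, 0, 2, 2), free (0, 1, 2, 2)); after release of (0, 3, 0, 3) the pool is (0, 4, 2, 5)
  run P6 (needs (0, 2, 2, 3), free (0, 4, 2, 5)); after release of (3, 1, 3, 0) the pool is (3, 5, 5, 5)
  run P7 (needs (1, 2, 0, 3), free (3, 5, 5, 5)); after release of (0, 0, 1, 1) the pool is (3, 5, 6, 6)
  P8 still needs (2, 3, 7, 3) but only (3, 5, 6, 6) is free — short on r1
  P1 still needs (3, 8, 7, 5) but only (3, 5, 6, 6) is free — short on r3 and r1
  P3 still needs (1, 3, 7, 9) but only (3, 5, 6, 6) is free — short on r1 and r2
Permanently blocked: P8, P1 and P3.


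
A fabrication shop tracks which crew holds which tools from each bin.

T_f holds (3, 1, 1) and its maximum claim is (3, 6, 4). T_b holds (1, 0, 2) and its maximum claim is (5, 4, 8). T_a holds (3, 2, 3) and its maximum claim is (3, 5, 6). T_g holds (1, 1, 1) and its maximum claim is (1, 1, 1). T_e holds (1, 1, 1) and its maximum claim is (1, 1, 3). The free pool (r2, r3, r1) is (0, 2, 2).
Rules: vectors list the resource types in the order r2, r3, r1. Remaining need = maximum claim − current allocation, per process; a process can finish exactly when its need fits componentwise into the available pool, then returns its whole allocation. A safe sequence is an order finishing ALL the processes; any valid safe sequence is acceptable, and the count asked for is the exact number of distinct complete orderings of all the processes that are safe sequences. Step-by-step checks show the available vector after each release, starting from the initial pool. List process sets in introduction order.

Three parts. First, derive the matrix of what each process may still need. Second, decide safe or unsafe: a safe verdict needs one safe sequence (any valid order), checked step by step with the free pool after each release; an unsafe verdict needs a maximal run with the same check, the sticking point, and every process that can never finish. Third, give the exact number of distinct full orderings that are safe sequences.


(1) Remaining need (order r2, r3, r1):
  T_f: (0, 5, 3)
  T_b: (4, 4, 6)
  T_a: (0, 3, 3)
  T_g: (0, 0, 0)
  T_e: (0, 0, 2)
(2) SAFE, for example via the order T_g, T_e, T_a, T_f, T_b.
Key observation: nothing binds to the last unit here — the tightest requested-resource margin is 1, first seen at T_e ((0, 0, 2) against (1, 3, 3)).
Walking it through:
  pool = (0, 2, 2)
  T_g: need (0, 0, 0) fits (0, 2, 2); releases (1, 1, 1), pool now (1, 3, 3)
  T_e: need (0, 0, 2) fits (1, 3, 3); releases (1, 1, 1), pool now (2, 4, 4)
  T_a: need (0, 3, 3) fits (2, 4, 4); releases (3, 2, 3), pool now (5, 6, 7)
  T_f: need (0, 5, 3) fits (5, 6, 7); releases (3, 1, 1), pool now (8, 7, 8)
  T_b: need (4, 4, 6) fits (8, 7, 8); releases (1, 0, 2), pool now (9, 7, 10)
(3) Exactly 16 of the possible complete orderings are safe sequences.


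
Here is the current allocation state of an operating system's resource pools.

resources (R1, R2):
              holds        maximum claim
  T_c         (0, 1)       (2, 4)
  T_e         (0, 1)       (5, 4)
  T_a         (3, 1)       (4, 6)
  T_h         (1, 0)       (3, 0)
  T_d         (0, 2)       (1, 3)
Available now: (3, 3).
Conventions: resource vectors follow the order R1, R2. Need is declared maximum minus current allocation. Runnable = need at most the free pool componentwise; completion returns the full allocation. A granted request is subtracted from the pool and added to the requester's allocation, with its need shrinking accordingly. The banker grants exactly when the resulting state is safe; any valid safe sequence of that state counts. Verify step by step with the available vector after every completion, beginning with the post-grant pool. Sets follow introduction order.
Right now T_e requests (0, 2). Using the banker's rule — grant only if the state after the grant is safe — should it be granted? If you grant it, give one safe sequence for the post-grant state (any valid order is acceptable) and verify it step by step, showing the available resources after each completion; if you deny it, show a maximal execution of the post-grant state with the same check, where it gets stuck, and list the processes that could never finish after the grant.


DENY: after the grant no complete ordering would exist.
Key observation: after T_d, T_h, T_c the pool peaks at (4, 4), and each blocked process is short somewhere: T_e on R1; T_a on R2.
Pretend the grant happened; the run T_d, T_h, T_c goes as far as possible. Verifying each step:
  pool = (3, 1)
  run T_d (needs (1, 1), free (3, 1)); after release of (0, 2) the pool is (3, 3)
  run T_h (needs (2, 0), free (3, 3)); after release of (1, 0) the pool is (4, 3)
  run T_c (needs (2, 3), free (4, 3)); after release of (0, 1) the pool is (4, 4)
  T_e cannot run: need (5, 1) vs free (4, 4) (insufficient R1)
  T_a cannot run: need (1, 5) vs free (4, 4) (insufficient R2)
Processes that could never finish after the grant: T_e and T_a.


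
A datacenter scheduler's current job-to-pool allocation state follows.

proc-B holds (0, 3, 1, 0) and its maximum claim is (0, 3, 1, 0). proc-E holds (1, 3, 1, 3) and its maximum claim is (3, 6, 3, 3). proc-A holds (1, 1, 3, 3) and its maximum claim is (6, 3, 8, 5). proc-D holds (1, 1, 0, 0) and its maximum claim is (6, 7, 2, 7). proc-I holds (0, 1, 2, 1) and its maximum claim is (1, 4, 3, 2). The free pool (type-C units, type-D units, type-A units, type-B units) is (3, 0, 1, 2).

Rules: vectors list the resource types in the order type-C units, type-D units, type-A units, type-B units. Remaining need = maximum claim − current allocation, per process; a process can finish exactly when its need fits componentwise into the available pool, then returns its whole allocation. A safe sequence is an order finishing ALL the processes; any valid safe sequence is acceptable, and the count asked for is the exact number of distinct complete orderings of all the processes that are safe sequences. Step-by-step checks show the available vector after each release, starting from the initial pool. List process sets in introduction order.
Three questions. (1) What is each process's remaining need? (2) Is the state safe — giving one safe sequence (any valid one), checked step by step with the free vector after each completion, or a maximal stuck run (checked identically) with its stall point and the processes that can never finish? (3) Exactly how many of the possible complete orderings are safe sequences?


(1) Need matrix, components ordered type-C units, type-D units, type-A units, type-B units:
  proc-B: (0, 0, 0, 0)
  proc-E: (2, 3, 2, 0)
  proc-A: (5, 2, 5, 2)
  proc-D: (5, 6, 2, 7)
  proc-I: (1, 3, 1, 1)
(2) UNSAFE — no complete ordering exists.
Key observation: no order helps: past proc-B, proc-E, proc-I, the free pool tops out at (4, 7, 5, 6), below what each blocked process needs in type-C units.
A maximal execution: proc-B, proc-E, proc-I — then nothing else fits. Step-by-step check:
  pool = (3, 0, 1, 2)
  proc-B: need (0, 0, 0, 0) fits (3, 0, 1, 2); releases (0, 3, 1, 0), pool now (3, 3, 2, 2)
  proc-E: need (2, 3, 2, 0) fits (3, 3, 2, 2); releases (1, 3, 1, 3), pool now (4, 6, 3, 5)
  proc-I: need (1, 3, 1, 1) fits (4, 6, 3, 5); releases (0, 1, 2, 1), pool now (4, 7, 5, 6)
  proc-A still needs (5, 2, 5, 2) but only (4, 7, 5, 6) is free — short on type-C units
  proc-D still needs (5, 6, 2, 7) but only (4, 7, 5, 6) is free — short on type-C units and type-B units
Never able to finish: proc-A and proc-D.
(3) Exactly 0 of the possible complete orderings are safe sequences.


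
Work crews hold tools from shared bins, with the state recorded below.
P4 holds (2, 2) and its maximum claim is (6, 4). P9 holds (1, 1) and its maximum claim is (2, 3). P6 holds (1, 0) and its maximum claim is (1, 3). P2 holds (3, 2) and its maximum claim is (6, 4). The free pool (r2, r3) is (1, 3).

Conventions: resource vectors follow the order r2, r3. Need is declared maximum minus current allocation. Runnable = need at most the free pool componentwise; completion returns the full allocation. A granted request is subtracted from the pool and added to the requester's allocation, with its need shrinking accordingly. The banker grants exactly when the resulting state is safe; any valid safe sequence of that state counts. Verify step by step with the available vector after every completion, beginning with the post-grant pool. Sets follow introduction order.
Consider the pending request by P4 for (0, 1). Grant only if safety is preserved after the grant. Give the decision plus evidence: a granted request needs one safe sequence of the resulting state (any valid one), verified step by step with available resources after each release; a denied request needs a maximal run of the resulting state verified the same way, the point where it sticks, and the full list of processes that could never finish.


GRANT — the state after the grant stays safe, e.g. via P9, P6, P2, P4.
Key observation: the grant leaves (1, 2) free — enough for P9, whose release restarts the cascade.
Check on the post-grant state, step by step:
  pool = (1, 2)
  P9 needs (1, 2) <= (1, 2) -> finishes; pool += (1, 1) = (2, 3)
  P6 needs (0, 3) <= (2, 3) -> finishes; pool += (1, 0) = (3, 3)
  P2 needs (3, 2) <= (3, 3) -> finishes; pool += (3, 2) = (6, 5)
  P4 needs (4, 1) <= (6, 5) -> finishes; pool += (2, 3) = (8, 8)


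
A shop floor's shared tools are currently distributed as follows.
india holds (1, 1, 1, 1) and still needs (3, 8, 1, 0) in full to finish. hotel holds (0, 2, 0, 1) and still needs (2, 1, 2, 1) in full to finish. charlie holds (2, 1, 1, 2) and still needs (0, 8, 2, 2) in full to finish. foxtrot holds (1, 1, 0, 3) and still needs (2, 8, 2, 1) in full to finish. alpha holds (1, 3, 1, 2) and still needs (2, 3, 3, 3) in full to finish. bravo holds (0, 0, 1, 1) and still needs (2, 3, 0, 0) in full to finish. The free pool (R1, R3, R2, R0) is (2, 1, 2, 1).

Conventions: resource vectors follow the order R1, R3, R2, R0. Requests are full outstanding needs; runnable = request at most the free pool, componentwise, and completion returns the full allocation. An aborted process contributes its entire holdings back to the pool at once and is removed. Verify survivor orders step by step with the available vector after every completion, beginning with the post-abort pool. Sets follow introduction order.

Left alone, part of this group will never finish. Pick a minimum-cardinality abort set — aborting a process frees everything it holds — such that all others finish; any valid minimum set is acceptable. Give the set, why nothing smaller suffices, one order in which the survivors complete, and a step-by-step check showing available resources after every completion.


Abort charlie and foxtrot.
Key observation: no ordering could ever have run india before the abort of charlie and foxtrot; with (3, 2, 1, 5) back in the pool it fits at step 4.
Minimality, checking each single-abort alternative: india alone leaves charlie blocked (short on R3); hotel alone leaves india blocked (short on R3); charlie alone leaves india blocked (short on R3); foxtrot alone leaves india blocked (short on R3); alpha alone leaves india blocked (short on R3); bravo alone leaves india blocked (short on R3).
One survivor order: hotel, alpha, bravo, india. Step-by-step check (post-abort pool first):
  pool = (5, 3, 3, 6)
  hotel: need (2, 1, 2, 1) fits (5, 3, 3, 6); releases (0, 2, 0, 1), pool now (5, 5, 3, 7)
  alpha: need (2, 3, 3, 3) fits (5, 5, 3, 7); releases (1, 3, 1, 2), pool now (6, 8, 4, 9)
  bravo: need (2, 3, 0, 0) fits (6, 8, 4, 9); releases (0, 0, 1, 1), pool now (6, 8, 5, 10)
  india: need (3, 8, 1, 0) fits (6, 8, 5, 10); releases (1, 1, 1, 1), pool now (7, 9, 6, 11)


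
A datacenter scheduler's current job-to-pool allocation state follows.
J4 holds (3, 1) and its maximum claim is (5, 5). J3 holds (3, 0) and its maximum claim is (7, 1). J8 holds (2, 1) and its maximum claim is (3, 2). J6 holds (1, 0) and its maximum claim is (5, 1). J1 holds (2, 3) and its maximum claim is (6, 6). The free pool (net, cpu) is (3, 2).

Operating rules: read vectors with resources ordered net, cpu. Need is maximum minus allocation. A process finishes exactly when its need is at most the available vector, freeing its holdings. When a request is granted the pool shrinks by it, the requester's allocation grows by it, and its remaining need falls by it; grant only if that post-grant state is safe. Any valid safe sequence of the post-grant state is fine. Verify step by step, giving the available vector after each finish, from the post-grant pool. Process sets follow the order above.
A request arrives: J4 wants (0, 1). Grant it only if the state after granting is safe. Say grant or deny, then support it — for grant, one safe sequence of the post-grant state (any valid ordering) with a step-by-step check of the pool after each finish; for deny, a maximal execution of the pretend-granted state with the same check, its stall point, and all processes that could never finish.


DENY. Granting would leave the state unsafe.
Key observation: J8, J6, J3 can finish, but then (9, 2) is all there is, and the blocked group's cpu demands exceed it.
Pretend the grant happened; the run J8, J6, J3 goes as far as possible. Check, step by step:
  pool = (3, 1)
  J8: need (1, 1) fits (3, 1); releases (2, 1), pool now (5, 2)
  J6: need (4, 1) fits (5, 2); releases (1, 0), pool now (6, 2)
  J3: need (4, 1) fits (6, 2); releases (3, 0), pool now (9, 2)
  J4 still needs (2, 3) but only (9, 2) is free — short on cpu
  J1 still needs (4, 3) but only (9, 2) is free — short on cpu
Processes that could never finish after the grant: J4 and J1.


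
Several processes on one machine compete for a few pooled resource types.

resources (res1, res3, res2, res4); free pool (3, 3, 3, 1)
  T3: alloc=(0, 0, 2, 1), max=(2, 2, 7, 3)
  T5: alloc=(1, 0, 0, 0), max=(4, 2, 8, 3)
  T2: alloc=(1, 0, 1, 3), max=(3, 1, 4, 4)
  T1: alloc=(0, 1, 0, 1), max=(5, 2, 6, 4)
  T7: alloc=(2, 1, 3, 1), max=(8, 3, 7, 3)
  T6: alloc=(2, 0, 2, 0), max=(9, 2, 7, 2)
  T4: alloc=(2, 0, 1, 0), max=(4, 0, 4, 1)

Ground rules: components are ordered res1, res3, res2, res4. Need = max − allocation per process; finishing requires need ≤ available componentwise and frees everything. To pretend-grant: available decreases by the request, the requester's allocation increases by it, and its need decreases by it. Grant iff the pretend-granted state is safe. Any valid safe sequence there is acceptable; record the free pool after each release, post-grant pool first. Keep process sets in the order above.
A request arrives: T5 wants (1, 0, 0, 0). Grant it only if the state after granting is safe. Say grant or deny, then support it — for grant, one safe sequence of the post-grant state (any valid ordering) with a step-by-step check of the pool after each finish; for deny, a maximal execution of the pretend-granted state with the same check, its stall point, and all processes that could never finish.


DENY — the pretend-granted state is unsafe.
Key observation: after T4, T2, T3, T1 the pool peaks at (5, 4, 7, 6), and each blocked process is short somewhere: T5 on res2; T7 on res1; T6 on res1.
After a pretend grant, a maximal execution: T4, T2, T3, T1 — then nothing else fits. Check, step by step:
  pool = (2, 3, 3, 1)
  run T4 (needs (2, 0, 3, 1), free (2, 3, 3, 1)); after release of (2, 0, 1, 0) the pool is (4, 3, 4, 1)
  run T2 (needs (2, 1, 3, 1), free (4, 3, 4, 1)); after release of (1, 0, 1, 3) the pool is (5, 3, 5, 4)
  run T3 (needs (2, 2, 5, 2), free (5, 3, 5, 4)); after release of (0, 0, 2, 1) the pool is (5, 3, 7, 5)
  run T1 (needs (5, 1, 6, 3), free (5, 3, 7, 5)); after release of (0, 1, 0, 1) the pool is (5, 4, 7, 6)
  T5 still needs (2, 2, 8, 3) but only (5, 4, 7, 6) is free — short on res2
  T7 still needs (6, 2, 4, 2) but only (5, 4, 7, 6) is free — short on res1
  T6 still needs (7, 2, 5, 2) but only (5, 4, 7, 6) is free — short on res1
Post-grant, the permanently blocked set is T5, T7 and T6.


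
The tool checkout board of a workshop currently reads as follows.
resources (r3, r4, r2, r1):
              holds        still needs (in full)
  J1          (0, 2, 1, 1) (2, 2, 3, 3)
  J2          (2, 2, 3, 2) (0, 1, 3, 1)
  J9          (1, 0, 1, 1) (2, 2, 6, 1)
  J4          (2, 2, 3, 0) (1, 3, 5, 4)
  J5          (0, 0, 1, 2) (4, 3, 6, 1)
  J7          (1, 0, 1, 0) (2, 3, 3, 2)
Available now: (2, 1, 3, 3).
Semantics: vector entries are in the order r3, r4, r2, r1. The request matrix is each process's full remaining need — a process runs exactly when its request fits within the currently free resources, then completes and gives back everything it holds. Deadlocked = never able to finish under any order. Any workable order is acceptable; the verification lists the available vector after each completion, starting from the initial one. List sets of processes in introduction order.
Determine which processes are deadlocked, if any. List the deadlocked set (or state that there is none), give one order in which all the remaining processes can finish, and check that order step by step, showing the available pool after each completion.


The deadlocked set is empty.
Key observation: beginning at J2, releases accumulate fast enough that every process eventually fits.
One completion order for the rest: J2, J1, J9, J4, J5, J7. Check, step by step:
  pool = (2, 1, 3, 3)
  run J2 (needs (0, 1, 3, 1), free (2, 1, 3, 3)); after release of (2, 2, 3, 2) the pool is (4, 3, 6, 5)
  run J1 (needs (2, 2, 3, 3), free (4, 3, 6, 5)); after release of (0, 2, 1, 1) the pool is (4, 5, 7, 6)
  run J9 (needs (2, 2, 6, 1), free (4, 5, 7, 6)); after release of (1, 0, 1, 1) the pool is (5, 5, 8, 7)
  run J4 (needs (1, 3, 5, 4), free (5, 5, 8, 7)); after release of (2, 2, 3, 0) the pool is (7, 7, 11, 7)
  run J5 (needs (4, 3, 6, 1), free (7, 7, 11, 7)); after release of (0, 0, 1, 2) the pool is (7, 7, 12, 9)
  run J7 (needs (2, 3, 3, 2), free (7, 7, 12, 9)); after release of (1, 0, 1, 0) the pool is (8, 7, 13, 9)


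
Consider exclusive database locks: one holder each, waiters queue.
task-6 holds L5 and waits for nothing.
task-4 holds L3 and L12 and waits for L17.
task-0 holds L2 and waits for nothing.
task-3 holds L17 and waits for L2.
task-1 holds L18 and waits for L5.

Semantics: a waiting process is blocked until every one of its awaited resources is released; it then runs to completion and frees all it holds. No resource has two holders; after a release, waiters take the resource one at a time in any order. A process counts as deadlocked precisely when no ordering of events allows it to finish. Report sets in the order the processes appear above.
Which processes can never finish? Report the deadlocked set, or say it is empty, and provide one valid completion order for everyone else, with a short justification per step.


No process is deadlocked.
Key observation: there is no circular wait here — follow any chain and it reaches a process that is free to run now.
The rest can finish in the order task-0, task-3, task-6, task-1, task-4.
Walking it through:
  task-0: no waits; runs immediately, freeing L2
  task-3: everything it awaited (L2) is free; runs, freeing L17
  task-6: no waits; runs immediately, freeing L5
  task-1: everything it awaited (L5) is free; runs, freeing L18
  task-4: everything it awaited (L17) is free; runs, freeing L3 and L12


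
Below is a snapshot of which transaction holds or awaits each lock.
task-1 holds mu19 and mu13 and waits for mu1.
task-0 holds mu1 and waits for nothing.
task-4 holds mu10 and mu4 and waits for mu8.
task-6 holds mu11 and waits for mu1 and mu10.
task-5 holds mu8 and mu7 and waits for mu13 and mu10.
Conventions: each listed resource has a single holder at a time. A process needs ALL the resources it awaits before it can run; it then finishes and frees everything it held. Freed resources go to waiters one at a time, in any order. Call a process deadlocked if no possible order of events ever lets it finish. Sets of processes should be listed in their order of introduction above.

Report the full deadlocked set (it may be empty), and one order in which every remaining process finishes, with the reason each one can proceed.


Deadlocked set: task-4, task-6 and task-5.
Key observation: the knot is the closed ring of waits task-4 -> task-5 -> task-4; task-6 waits into the deadlock from upstream.
The rest can finish in the order task-0, task-1.
Walking it through:
  task-0: no waits; runs immediately, freeing mu1
  task-1 waits on mu1 — all released -> runs and releases mu19 and mu13


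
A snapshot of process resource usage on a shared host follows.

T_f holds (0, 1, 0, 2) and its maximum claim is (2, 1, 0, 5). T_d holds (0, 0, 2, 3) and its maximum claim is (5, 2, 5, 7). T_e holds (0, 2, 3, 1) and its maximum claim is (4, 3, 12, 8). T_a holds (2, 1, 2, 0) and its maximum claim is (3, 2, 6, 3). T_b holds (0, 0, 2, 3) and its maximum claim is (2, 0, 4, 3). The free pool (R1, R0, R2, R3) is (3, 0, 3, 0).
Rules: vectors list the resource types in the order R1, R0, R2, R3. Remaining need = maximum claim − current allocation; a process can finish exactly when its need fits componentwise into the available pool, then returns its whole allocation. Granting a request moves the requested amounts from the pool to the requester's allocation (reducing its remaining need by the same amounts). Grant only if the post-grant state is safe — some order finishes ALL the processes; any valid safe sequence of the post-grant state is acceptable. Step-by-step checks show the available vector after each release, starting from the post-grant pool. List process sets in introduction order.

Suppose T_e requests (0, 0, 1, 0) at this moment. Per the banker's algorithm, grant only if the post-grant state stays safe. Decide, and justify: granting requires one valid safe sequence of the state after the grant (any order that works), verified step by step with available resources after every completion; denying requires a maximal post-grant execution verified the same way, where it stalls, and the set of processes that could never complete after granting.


GRANT — the state after the grant stays safe, e.g. via T_b, T_f, T_a, T_d, T_e.
Key observation: (3, 0, 2, 0) free after granting still covers T_b first, and each release covers the next.
Check on the post-grant state, step by step:
  pool = (3, 0, 2, 0)
  T_b needs (2, 0, 2, 0) <= (3, 0, 2, 0) -> finishes; pool += (0, 0, 2, 3) = (3, 0, 4, 3)
  T_f needs (2, 0, 0, 3) <= (3, 0, 4, 3) -> finishes; pool += (0, 1, 0, 2) = (3, 1, 4, 5)
  T_a needs (1, 1, 4, 3) <= (3, 1, 4, 5) -> finishes; pool += (2, 1, 2, 0) = (5, 2, 6, 5)
  T_d needs (5, 2, 3, 4) <= (5, 2, 6, 5) -> finishes; pool += (0, 0, 2, 3) = (5, 2, 8, 8)
  T_e needs (4, 1, 8, 7) <= (5, 2, 8, 8) -> finishes; pool += (0, 2, 4, 1) = (5, 4, 12, 9)
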